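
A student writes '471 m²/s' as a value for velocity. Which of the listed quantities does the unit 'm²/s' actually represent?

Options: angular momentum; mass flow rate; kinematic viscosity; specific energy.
kinematic viscosity

velocity should have units dimensionally equivalent to m / s (e.g. m/s).
The given unit 'm²/s' reduces to m^2 / s. Of the listed options, that is the dimensionality of kinematic viscosity.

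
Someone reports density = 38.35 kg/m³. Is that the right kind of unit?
Yes

density has SI base units: kg / m^3
kg/m³ reduces to the same SI base units, so it is a valid unit for density.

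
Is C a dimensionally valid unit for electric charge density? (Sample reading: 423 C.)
No

electric charge density has SI base units: A * s / m^3
C does NOT reduce to A * s / m^3; a valid unit for electric charge density would be e.g. C/m³.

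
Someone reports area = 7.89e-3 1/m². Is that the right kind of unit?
No

area has SI base units: m^2
1/m² does NOT reduce to m^2; a valid unit for area would be e.g. m².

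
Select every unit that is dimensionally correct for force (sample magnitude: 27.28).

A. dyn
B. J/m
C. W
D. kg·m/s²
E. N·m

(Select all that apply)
A, B, D

force has SI base units: kg * m / s^2

Checking each option against kg * m / s^2:
  A. dyn: ✓ matches
  B. J/m: ✓ matches
  C. W: ✗ does not match
  D. kg·m/s²: ✓ matches
  E. N·m: ✗ does not match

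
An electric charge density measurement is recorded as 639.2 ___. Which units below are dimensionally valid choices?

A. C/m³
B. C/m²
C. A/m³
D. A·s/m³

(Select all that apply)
A, D

electric charge density has SI base units: A * s / m^3

Checking each option against A * s / m^3:
  A. C/m³: ✓ matches
  B. C/m²: ✗ does not match
  C. A/m³: ✗ does not match
  D. A·s/m³: ✓ matches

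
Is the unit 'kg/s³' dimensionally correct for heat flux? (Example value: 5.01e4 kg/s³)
Yes

heat flux has SI base units: kg / s^3
kg/s³ reduces to the same SI base units, so it is a valid unit for heat flux.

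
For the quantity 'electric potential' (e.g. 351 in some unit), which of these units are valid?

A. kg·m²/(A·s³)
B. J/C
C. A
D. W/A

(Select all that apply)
A, B, D

electric potential has SI base units: kg * m^2 / (A * s^3)

Checking each option against kg * m^2 / (A * s^3):
  A. kg·m²/(A·s³): ✓ matches
  B. J/C: ✓ matches
  C. A: ✗ does not match
  D. W/A: ✓ matches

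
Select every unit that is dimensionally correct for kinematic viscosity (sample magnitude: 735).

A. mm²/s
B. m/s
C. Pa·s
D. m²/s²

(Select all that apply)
A

kinematic viscosity has SI base units: m^2 / s

Checking each option against m^2 / s:
  A. mm²/s: ✓ matches
  B. m/s: ✗ does not match
  C. Pa·s: ✗ does not match
  D. m²/s²: ✗ does not match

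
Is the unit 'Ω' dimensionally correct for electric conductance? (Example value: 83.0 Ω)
No

electric conductance has SI base units: A^2 * s^3 / (kg * m^2)
Ω does NOT reduce to A^2 * s^3 / (kg * m^2); a valid unit for electric conductance would be e.g. S.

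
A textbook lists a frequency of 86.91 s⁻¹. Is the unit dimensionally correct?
Yes

frequency has SI base units: 1 / s
s⁻¹ reduces to the same SI base units, so it is a valid unit for frequency.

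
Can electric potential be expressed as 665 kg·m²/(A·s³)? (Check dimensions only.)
Yes

electric potential has SI base units: kg * m^2 / (A * s^3)
kg·m²/(A·s³) reduces to the same SI base units, so it is a valid unit for electric potential.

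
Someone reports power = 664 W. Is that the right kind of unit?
Yes

power has SI base units: kg * m^2 / s^3
W reduces to the same SI base units, so it is a valid unit for power.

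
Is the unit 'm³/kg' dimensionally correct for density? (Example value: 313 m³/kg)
No

density has SI base units: kg / m^3
m³/kg does NOT reduce to kg / m^3; a valid unit for density would be e.g. kg/m³.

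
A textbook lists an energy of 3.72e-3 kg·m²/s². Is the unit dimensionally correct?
Yes

energy has SI base units: kg * m^2 / s^2
kg·m²/s² reduces to the same SI base units, so it is a valid unit for energy.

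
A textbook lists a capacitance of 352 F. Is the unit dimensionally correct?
Yes

capacitance has SI base units: A^2 * s^4 / (kg * m^2)
F reduces to the same SI base units, so it is a valid unit for capacitance.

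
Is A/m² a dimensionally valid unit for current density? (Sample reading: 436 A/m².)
Yes

current density has SI base units: A / m^2
A/m² reduces to the same SI base units, so it is a valid unit for current density.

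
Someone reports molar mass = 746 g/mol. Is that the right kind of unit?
Yes

molar mass has SI base units: kg / mol
g/mol reduces to the same SI base units, so it is a valid unit for molar mass.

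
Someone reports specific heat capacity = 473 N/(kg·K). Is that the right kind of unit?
No

specific heat capacity has SI base units: m^2 / (s^2 * K)
N/(kg·K) does NOT reduce to m^2 / (s^2 * K); a valid unit for specific heat capacity would be e.g. J/(kg·K).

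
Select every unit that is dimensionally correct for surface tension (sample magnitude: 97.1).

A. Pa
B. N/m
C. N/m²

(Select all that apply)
B

surface tension has SI base units: kg / s^2

Checking each option against kg / s^2:
  A. Pa: ✗ does not match
  B. N/m: ✓ matches
  C. N/m²: ✗ does not match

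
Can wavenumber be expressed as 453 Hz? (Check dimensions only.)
No

wavenumber has SI base units: 1 / m
Hz does NOT reduce to 1 / m; a valid unit for wavenumber would be e.g. 1/m.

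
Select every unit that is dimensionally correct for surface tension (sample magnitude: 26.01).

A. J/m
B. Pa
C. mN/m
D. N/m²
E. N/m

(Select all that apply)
C, E

surface tension has SI base units: kg / s^2

Checking each option against kg / s^2:
  A. J/m: ✗ does not match
  B. Pa: ✗ does not match
  C. mN/m: ✓ matches
  D. N/m²: ✗ does not match
  E. N/m: ✓ matches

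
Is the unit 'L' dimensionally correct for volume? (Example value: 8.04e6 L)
Yes

volume has SI base units: m^3
L reduces to the same SI base units, so it is a valid unit for volume.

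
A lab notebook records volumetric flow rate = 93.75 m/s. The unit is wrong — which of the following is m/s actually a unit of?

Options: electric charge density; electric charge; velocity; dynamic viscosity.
velocity

volumetric flow rate should have units dimensionally equivalent to m^3 / s (e.g. m³/s).
The given unit 'm/s' reduces to m / s. Of the listed options, that is the dimensionality of velocity.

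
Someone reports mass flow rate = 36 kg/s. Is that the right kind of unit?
Yes

mass flow rate has SI base units: kg / s
kg/s reduces to the same SI base units, so it is a valid unit for mass flow rate.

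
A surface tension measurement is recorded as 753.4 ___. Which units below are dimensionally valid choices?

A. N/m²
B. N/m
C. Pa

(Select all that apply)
B

surface tension has SI base units: kg / s^2

Checking each option against kg / s^2:
  A. N/m²: ✗ does not match
  B. N/m: ✓ matches
  C. Pa: ✗ does not match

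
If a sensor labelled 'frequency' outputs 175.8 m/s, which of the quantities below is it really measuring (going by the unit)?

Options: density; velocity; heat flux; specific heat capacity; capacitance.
velocity

frequency should have units dimensionally equivalent to 1 / s (e.g. Hz).
The given unit 'm/s' reduces to m / s. Of the listed options, that is the dimensionality of velocity.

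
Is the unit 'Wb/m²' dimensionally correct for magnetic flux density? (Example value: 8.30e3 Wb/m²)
Yes

magnetic flux density has SI base units: kg / (A * s^2)
Wb/m² reduces to the same SI base units, so it is a valid unit for magnetic flux density.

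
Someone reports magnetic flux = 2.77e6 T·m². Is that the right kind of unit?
Yes

magnetic flux has SI base units: kg * m^2 / (A * s^2)
T·m² reduces to the same SI base units, so it is a valid unit for magnetic flux.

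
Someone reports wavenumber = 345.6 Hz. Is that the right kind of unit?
No

wavenumber has SI base units: 1 / m
Hz does NOT reduce to 1 / m; a valid unit for wavenumber would be e.g. 1/m.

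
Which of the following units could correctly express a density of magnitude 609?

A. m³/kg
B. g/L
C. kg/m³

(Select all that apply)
B, C

density has SI base units: kg / m^3

Checking each option against kg / m^3:
  A. m³/kg: ✗ does not match
  B. g/L: ✓ matches
  C. kg/m³: ✓ matches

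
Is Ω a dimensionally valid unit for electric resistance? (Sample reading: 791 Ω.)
Yes

electric resistance has SI base units: kg * m^2 / (A^2 * s^3)
Ω reduces to the same SI base units, so it is a valid unit for electric resistance.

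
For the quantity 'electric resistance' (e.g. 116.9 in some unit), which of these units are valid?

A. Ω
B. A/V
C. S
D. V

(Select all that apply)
A

electric resistance has SI base units: kg * m^2 / (A^2 * s^3)

Checking each option against kg * m^2 / (A^2 * s^3):
  A. Ω: ✓ matches
  B. A/V: ✗ does not match
  C. S: ✗ does not match
  D. V: ✗ does not match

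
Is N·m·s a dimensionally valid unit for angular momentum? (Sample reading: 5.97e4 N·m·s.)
Yes

angular momentum has SI base units: kg * m^2 / s
N·m·s reduces to the same SI base units, so it is a valid unit for angular momentum.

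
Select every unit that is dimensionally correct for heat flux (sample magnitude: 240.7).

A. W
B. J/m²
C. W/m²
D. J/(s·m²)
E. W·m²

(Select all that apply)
C, D

heat flux has SI base units: kg / s^3

Checking each option against kg / s^3:
  A. W: ✗ does not match
  B. J/m²: ✗ does not match
  C. W/m²: ✓ matches
  D. J/(s·m²): ✓ matches
  E. W·m²: ✗ does not match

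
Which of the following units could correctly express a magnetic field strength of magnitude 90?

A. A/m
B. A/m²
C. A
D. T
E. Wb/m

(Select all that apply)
A

magnetic field strength has SI base units: A / m

Checking each option against A / m:
  A. A/m: ✓ matches
  B. A/m²: ✗ does not match
  C. A: ✗ does not match
  D. T: ✗ does not match
  E. Wb/m: ✗ does not match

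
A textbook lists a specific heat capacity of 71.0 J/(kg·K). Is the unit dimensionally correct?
Yes

specific heat capacity has SI base units: m^2 / (s^2 * K)
J/(kg·K) reduces to the same SI base units, so it is a valid unit for specific heat capacity.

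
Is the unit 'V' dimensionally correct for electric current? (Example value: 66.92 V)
No

electric current has SI base units: A
V does NOT reduce to A; a valid unit for electric current would be e.g. A.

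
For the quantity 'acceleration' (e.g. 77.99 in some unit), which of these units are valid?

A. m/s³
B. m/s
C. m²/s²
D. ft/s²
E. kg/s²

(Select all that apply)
D

acceleration has SI base units: m / s^2

Checking each option against m / s^2:
  A. m/s³: ✗ does not match
  B. m/s: ✗ does not match
  C. m²/s²: ✗ does not match
  D. ft/s²: ✓ matches
  E. kg/s²: ✗ does not match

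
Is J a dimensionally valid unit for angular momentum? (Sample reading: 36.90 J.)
No

angular momentum has SI base units: kg * m^2 / s
J does NOT reduce to kg * m^2 / s; a valid unit for angular momentum would be e.g. kg·m²/s.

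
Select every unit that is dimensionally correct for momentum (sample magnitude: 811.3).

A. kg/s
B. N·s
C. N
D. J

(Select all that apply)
B

momentum has SI base units: kg * m / s

Checking each option against kg * m / s:
  A. kg/s: ✗ does not match
  B. N·s: ✓ matches
  C. N: ✗ does not match
  D. J: ✗ does not match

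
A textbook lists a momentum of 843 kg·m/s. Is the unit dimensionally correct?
Yes

momentum has SI base units: kg * m / s
kg·m/s reduces to the same SI base units, so it is a valid unit for momentum.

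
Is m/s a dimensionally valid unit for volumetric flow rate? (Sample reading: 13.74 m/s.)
No

volumetric flow rate has SI base units: m^3 / s
m/s does NOT reduce to m^3 / s; a valid unit for volumetric flow rate would be e.g. m³/s.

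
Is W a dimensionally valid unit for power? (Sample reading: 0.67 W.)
Yes

power has SI base units: kg * m^2 / s^3
W reduces to the same SI base units, so it is a valid unit for power.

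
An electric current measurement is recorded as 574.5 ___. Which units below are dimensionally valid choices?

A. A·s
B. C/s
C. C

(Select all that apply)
B

electric current has SI base units: A

Checking each option against A:
  A. A·s: ✗ does not match
  B. C/s: ✓ matches
  C. C: ✗ does not match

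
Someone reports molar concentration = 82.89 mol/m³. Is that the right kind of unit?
Yes

molar concentration has SI base units: mol / m^3
mol/m³ reduces to the same SI base units, so it is a valid unit for molar concentration.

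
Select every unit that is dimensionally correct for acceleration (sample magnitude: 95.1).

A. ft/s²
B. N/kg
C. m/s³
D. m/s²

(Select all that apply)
A, B, D

acceleration has SI base units: m / s^2

Checking each option against m / s^2:
  A. ft/s²: ✓ matches
  B. N/kg: ✓ matches
  C. m/s³: ✗ does not match
  D. m/s²: ✓ matches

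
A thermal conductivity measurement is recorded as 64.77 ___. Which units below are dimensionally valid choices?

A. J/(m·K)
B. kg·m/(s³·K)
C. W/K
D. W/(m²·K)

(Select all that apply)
B

thermal conductivity has SI base units: kg * m / (s^3 * K)

Checking each option against kg * m / (s^3 * K):
  A. J/(m·K): ✗ does not match
  B. kg·m/(s³·K): ✓ matches
  C. W/K: ✗ does not match
  D. W/(m²·K): ✗ does not match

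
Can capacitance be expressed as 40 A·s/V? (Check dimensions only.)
Yes

capacitance has SI base units: A^2 * s^4 / (kg * m^2)
A·s/V reduces to the same SI base units, so it is a valid unit for capacitance.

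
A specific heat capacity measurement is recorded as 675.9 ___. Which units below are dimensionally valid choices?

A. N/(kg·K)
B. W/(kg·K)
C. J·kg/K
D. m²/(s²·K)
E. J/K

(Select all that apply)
D

specific heat capacity has SI base units: m^2 / (s^2 * K)

Checking each option against m^2 / (s^2 * K):
  A. N/(kg·K): ✗ does not match
  B. W/(kg·K): ✗ does not match
  C. J·kg/K: ✗ does not match
  D. m²/(s²·K): ✓ matches
  E. J/K: ✗ does not match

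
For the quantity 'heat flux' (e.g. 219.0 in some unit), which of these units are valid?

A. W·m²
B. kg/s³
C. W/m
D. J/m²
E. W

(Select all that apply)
B

heat flux has SI base units: kg / s^3

Checking each option against kg / s^3:
  A. W·m²: ✗ does not match
  B. kg/s³: ✓ matches
  C. W/m: ✗ does not match
  D. J/m²: ✗ does not match
  E. W: ✗ does not match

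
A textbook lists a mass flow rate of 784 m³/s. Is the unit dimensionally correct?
No

mass flow rate has SI base units: kg / s
m³/s does NOT reduce to kg / s; a valid unit for mass flow rate would be e.g. kg/s.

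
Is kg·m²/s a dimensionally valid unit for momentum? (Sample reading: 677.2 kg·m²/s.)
No

momentum has SI base units: kg * m / s
kg·m²/s does NOT reduce to kg * m / s; a valid unit for momentum would be e.g. kg·m/s.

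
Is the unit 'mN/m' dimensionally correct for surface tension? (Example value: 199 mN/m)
Yes

surface tension has SI base units: kg / s^2
mN/m reduces to the same SI base units, so it is a valid unit for surface tension.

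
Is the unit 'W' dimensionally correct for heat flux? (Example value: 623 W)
No

heat flux has SI base units: kg / s^3
W does NOT reduce to kg / s^3; a valid unit for heat flux would be e.g. W/m².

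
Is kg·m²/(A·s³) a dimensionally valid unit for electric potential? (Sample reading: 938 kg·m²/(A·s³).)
Yes

electric potential has SI base units: kg * m^2 / (A * s^3)
kg·m²/(A·s³) reduces to the same SI base units, so it is a valid unit for electric potential.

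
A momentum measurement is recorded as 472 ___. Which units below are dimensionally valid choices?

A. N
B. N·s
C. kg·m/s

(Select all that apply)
B, C

momentum has SI base units: kg * m / s

Checking each option against kg * m / s:
  A. N: ✗ does not match
  B. N·s: ✓ matches
  C. kg·m/s: ✓ matches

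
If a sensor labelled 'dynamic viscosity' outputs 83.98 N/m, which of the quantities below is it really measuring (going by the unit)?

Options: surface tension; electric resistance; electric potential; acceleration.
surface tension

dynamic viscosity should have units dimensionally equivalent to kg / (m * s) (e.g. Pa·s).
The given unit 'N/m' reduces to kg / s^2. Of the listed options, that is the dimensionality of surface tension.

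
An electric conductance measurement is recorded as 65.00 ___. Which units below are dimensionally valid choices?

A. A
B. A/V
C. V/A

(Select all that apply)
B

electric conductance has SI base units: A^2 * s^3 / (kg * m^2)

Checking each option against A^2 * s^3 / (kg * m^2):
  A. A: ✗ does not match
  B. A/V: ✓ matches
  C. V/A: ✗ does not match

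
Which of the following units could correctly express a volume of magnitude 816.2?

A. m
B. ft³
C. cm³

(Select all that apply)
B, C

volume has SI base units: m^3

Checking each option against m^3:
  A. m: ✗ does not match
  B. ft³: ✓ matches
  C. cm³: ✓ matches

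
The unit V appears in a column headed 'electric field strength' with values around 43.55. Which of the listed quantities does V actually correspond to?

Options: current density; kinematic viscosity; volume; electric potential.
electric potential

electric field strength should have units dimensionally equivalent to kg * m / (A * s^3) (e.g. V/m).
The given unit 'V' reduces to kg * m^2 / (A * s^3). Of the listed options, that is the dimensionality of electric potential.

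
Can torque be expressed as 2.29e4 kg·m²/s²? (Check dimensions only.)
Yes

torque has SI base units: kg * m^2 / s^2
kg·m²/s² reduces to the same SI base units, so it is a valid unit for torque.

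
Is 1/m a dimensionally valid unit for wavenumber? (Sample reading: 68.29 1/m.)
Yes

wavenumber has SI base units: 1 / m
1/m reduces to the same SI base units, so it is a valid unit for wavenumber.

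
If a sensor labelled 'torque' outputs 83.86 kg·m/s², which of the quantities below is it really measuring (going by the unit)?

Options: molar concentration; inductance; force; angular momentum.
force

torque should have units dimensionally equivalent to kg * m^2 / s^2 (e.g. N·m).
The given unit 'kg·m/s²' reduces to kg * m / s^2. Of the listed options, that is the dimensionality of force.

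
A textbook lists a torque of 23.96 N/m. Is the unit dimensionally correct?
No

torque has SI base units: kg * m^2 / s^2
N/m does NOT reduce to kg * m^2 / s^2; a valid unit for torque would be e.g. N·m.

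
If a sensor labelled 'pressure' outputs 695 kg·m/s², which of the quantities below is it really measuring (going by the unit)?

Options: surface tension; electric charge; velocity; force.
force

pressure should have units dimensionally equivalent to kg / (m * s^2) (e.g. Pa).
The given unit 'kg·m/s²' reduces to kg * m / s^2. Of the listed options, that is the dimensionality of force.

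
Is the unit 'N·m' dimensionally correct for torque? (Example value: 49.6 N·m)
Yes

torque has SI base units: kg * m^2 / s^2
N·m reduces to the same SI base units, so it is a valid unit for torque.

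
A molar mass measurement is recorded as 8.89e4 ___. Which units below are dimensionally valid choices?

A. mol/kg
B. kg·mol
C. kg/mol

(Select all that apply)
C

molar mass has SI base units: kg / mol

Checking each option against kg / mol:
  A. mol/kg: ✗ does not match
  B. kg·mol: ✗ does not match
  C. kg/mol: ✓ matches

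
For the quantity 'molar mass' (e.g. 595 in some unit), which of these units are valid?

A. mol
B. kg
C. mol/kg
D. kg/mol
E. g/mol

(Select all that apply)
D, E

molar mass has SI base units: kg / mol

Checking each option against kg / mol:
  A. mol: ✗ does not match
  B. kg: ✗ does not match
  C. mol/kg: ✗ does not match
  D. kg/mol: ✓ matches
  E. g/mol: ✓ matches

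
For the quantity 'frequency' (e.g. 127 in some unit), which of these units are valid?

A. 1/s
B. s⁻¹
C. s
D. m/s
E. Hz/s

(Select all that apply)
A, B

frequency has SI base units: 1 / s

Checking each option against 1 / s:
  A. 1/s: ✓ matches
  B. s⁻¹: ✓ matches
  C. s: ✗ does not match
  D. m/s: ✗ does not match
  E. Hz/s: ✗ does not match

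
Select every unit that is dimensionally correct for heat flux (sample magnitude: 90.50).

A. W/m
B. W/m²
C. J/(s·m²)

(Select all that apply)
B, C

heat flux has SI base units: kg / s^3

Checking each option against kg / s^3:
  A. W/m: ✗ does not match
  B. W/m²: ✓ matches
  C. J/(s·m²): ✓ matches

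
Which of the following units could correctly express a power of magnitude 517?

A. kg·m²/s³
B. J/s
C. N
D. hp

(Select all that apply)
A, B, D

power has SI base units: kg * m^2 / s^3

Checking each option against kg * m^2 / s^3:
  A. kg·m²/s³: ✓ matches
  B. J/s: ✓ matches
  C. N: ✗ does not match
  D. hp: ✓ matches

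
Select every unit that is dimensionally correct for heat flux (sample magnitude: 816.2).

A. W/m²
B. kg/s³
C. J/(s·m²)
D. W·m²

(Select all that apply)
A, B, C

heat flux has SI base units: kg / s^3

Checking each option against kg / s^3:
  A. W/m²: ✓ matches
  B. kg/s³: ✓ matches
  C. J/(s·m²): ✓ matches
  D. W·m²: ✗ does not match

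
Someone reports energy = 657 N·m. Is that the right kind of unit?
Yes

energy has SI base units: kg * m^2 / s^2
N·m reduces to the same SI base units, so it is a valid unit for energy.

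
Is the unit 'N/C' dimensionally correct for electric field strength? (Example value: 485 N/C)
Yes

electric field strength has SI base units: kg * m / (A * s^3)
N/C reduces to the same SI base units, so it is a valid unit for electric field strength.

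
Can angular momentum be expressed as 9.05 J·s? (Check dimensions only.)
Yes

angular momentum has SI base units: kg * m^2 / s
J·s reduces to the same SI base units, so it is a valid unit for angular momentum.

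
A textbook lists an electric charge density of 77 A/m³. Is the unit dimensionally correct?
No

electric charge density has SI base units: A * s / m^3
A/m³ does NOT reduce to A * s / m^3; a valid unit for electric charge density would be e.g. C/m³.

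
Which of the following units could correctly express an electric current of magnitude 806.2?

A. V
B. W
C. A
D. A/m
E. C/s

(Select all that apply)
C, E

electric current has SI base units: A

Checking each option against A:
  A. V: ✗ does not match
  B. W: ✗ does not match
  C. A: ✓ matches
  D. A/m: ✗ does not match
  E. C/s: ✓ matches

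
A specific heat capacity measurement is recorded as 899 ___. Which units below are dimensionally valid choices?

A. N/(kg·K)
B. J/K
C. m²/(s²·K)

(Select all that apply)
C

specific heat capacity has SI base units: m^2 / (s^2 * K)

Checking each option against m^2 / (s^2 * K):
  A. N/(kg·K): ✗ does not match
  B. J/K: ✗ does not match
  C. m²/(s²·K): ✓ matches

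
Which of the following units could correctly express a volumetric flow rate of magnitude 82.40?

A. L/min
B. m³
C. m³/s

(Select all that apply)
A, C

volumetric flow rate has SI base units: m^3 / s

Checking each option against m^3 / s:
  A. L/min: ✓ matches
  B. m³: ✗ does not match
  C. m³/s: ✓ matches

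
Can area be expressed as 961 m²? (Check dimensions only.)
Yes

area has SI base units: m^2
m² reduces to the same SI base units, so it is a valid unit for area.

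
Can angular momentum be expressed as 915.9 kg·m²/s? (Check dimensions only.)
Yes

angular momentum has SI base units: kg * m^2 / s
kg·m²/s reduces to the same SI base units, so it is a valid unit for angular momentum.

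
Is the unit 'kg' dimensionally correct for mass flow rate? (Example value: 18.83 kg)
No

mass flow rate has SI base units: kg / s
kg does NOT reduce to kg / s; a valid unit for mass flow rate would be e.g. kg/s.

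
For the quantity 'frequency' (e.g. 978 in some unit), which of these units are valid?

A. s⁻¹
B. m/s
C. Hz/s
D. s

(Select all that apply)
A

frequency has SI base units: 1 / s

Checking each option against 1 / s:
  A. s⁻¹: ✓ matches
  B. m/s: ✗ does not match
  C. Hz/s: ✗ does not match
  D. s: ✗ does not match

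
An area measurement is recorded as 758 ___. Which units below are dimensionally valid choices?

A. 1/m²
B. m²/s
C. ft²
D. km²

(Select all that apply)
C, D

area has SI base units: m^2

Checking each option against m^2:
  A. 1/m²: ✗ does not match
  B. m²/s: ✗ does not match
  C. ft²: ✓ matches
  D. km²: ✓ matches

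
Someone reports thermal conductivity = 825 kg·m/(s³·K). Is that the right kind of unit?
Yes

thermal conductivity has SI base units: kg * m / (s^3 * K)
kg·m/(s³·K) reduces to the same SI base units, so it is a valid unit for thermal conductivity.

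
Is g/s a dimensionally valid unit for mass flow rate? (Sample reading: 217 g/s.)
Yes

mass flow rate has SI base units: kg / s
g/s reduces to the same SI base units, so it is a valid unit for mass flow rate.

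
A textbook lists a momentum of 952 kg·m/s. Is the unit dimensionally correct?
Yes

momentum has SI base units: kg * m / s
kg·m/s reduces to the same SI base units, so it is a valid unit for momentum.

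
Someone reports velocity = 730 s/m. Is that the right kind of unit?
No

velocity has SI base units: m / s
s/m does NOT reduce to m / s; a valid unit for velocity would be e.g. m/s.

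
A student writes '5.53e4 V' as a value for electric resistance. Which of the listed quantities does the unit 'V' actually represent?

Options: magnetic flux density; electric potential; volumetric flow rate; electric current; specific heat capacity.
electric potential

electric resistance should have units dimensionally equivalent to kg * m^2 / (A^2 * s^3) (e.g. Ω).
The given unit 'V' reduces to kg * m^2 / (A * s^3). Of the listed options, that is the dimensionality of electric potential.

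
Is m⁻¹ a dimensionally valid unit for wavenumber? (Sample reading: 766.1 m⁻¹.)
Yes

wavenumber has SI base units: 1 / m
m⁻¹ reduces to the same SI base units, so it is a valid unit for wavenumber.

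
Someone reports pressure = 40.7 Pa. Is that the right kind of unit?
Yes

pressure has SI base units: kg / (m * s^2)
Pa reduces to the same SI base units, so it is a valid unit for pressure.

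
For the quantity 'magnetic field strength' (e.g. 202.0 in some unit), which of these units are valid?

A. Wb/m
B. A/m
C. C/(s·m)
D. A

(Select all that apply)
B, C

magnetic field strength has SI base units: A / m

Checking each option against A / m:
  A. Wb/m: ✗ does not match
  B. A/m: ✓ matches
  C. C/(s·m): ✓ matches
  D. A: ✗ does not match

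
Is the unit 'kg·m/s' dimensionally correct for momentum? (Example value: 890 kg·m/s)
Yes

momentum has SI base units: kg * m / s
kg·m/s reduces to the same SI base units, so it is a valid unit for momentum.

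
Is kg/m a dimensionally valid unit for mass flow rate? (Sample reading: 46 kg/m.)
No

mass flow rate has SI base units: kg / s
kg/m does NOT reduce to kg / s; a valid unit for mass flow rate would be e.g. kg/s.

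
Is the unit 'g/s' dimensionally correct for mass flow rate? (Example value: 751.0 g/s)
Yes

mass flow rate has SI base units: kg / s
g/s reduces to the same SI base units, so it is a valid unit for mass flow rate.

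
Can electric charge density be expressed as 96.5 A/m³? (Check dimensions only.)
No

electric charge density has SI base units: A * s / m^3
A/m³ does NOT reduce to A * s / m^3; a valid unit for electric charge density would be e.g. C/m³.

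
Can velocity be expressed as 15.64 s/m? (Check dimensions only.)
No

velocity has SI base units: m / s
s/m does NOT reduce to m / s; a valid unit for velocity would be e.g. m/s.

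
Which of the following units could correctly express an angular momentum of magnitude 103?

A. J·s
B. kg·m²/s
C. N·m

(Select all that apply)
A, B

angular momentum has SI base units: kg * m^2 / s

Checking each option against kg * m^2 / s:
  A. J·s: ✓ matches
  B. kg·m²/s: ✓ matches
  C. N·m: ✗ does not match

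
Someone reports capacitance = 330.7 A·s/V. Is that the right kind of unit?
Yes

capacitance has SI base units: A^2 * s^4 / (kg * m^2)
A·s/V reduces to the same SI base units, so it is a valid unit for capacitance.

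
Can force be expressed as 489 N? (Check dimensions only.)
Yes

force has SI base units: kg * m / s^2
N reduces to the same SI base units, so it is a valid unit for force.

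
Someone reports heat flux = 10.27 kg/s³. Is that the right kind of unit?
Yes

heat flux has SI base units: kg / s^3
kg/s³ reduces to the same SI base units, so it is a valid unit for heat flux.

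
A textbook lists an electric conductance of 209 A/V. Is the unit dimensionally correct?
Yes

electric conductance has SI base units: A^2 * s^3 / (kg * m^2)
A/V reduces to the same SI base units, so it is a valid unit for electric conductance.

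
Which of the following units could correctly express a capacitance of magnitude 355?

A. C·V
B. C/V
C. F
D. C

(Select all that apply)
B, C

capacitance has SI base units: A^2 * s^4 / (kg * m^2)

Checking each option against A^2 * s^4 / (kg * m^2):
  A. C·V: ✗ does not match
  B. C/V: ✓ matches
  C. F: ✓ matches
  D. C: ✗ does not match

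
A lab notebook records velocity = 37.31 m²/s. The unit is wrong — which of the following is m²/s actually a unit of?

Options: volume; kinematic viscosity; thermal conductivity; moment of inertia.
kinematic viscosity

velocity should have units dimensionally equivalent to m / s (e.g. m/s).
The given unit 'm²/s' reduces to m^2 / s. Of the listed options, that is the dimensionality of kinematic viscosity.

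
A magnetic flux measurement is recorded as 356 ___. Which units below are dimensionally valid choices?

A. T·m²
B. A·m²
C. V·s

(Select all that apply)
A, C

magnetic flux has SI base units: kg * m^2 / (A * s^2)

Checking each option against kg * m^2 / (A * s^2):
  A. T·m²: ✓ matches
  B. A·m²: ✗ does not match
  C. V·s: ✓ matches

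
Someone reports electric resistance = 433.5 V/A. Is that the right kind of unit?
Yes

electric resistance has SI base units: kg * m^2 / (A^2 * s^3)
V/A reduces to the same SI base units, so it is a valid unit for electric resistance.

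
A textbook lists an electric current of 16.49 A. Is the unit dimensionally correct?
Yes

electric current has SI base units: A
A reduces to the same SI base units, so it is a valid unit for electric current.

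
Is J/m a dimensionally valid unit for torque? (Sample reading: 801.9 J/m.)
No

torque has SI base units: kg * m^2 / s^2
J/m does NOT reduce to kg * m^2 / s^2; a valid unit for torque would be e.g. N·m.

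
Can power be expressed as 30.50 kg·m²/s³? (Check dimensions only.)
Yes

power has SI base units: kg * m^2 / s^3
kg·m²/s³ reduces to the same SI base units, so it is a valid unit for power.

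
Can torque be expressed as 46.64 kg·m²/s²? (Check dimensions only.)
Yes

torque has SI base units: kg * m^2 / s^2
kg·m²/s² reduces to the same SI base units, so it is a valid unit for torque.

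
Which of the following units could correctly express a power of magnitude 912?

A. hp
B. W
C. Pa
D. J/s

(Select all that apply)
A, B, D

power has SI base units: kg * m^2 / s^3

Checking each option against kg * m^2 / s^3:
  A. hp: ✓ matches
  B. W: ✓ matches
  C. Pa: ✗ does not match
  D. J/s: ✓ matches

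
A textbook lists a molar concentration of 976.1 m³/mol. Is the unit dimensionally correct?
No

molar concentration has SI base units: mol / m^3
m³/mol does NOT reduce to mol / m^3; a valid unit for molar concentration would be e.g. mol/m³.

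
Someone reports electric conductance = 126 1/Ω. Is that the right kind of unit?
Yes

electric conductance has SI base units: A^2 * s^3 / (kg * m^2)
1/Ω reduces to the same SI base units, so it is a valid unit for electric conductance.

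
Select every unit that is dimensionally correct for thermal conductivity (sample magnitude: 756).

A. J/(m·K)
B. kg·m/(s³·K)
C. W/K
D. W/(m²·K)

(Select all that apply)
B

thermal conductivity has SI base units: kg * m / (s^3 * K)

Checking each option against kg * m / (s^3 * K):
  A. J/(m·K): ✗ does not match
  B. kg·m/(s³·K): ✓ matches
  C. W/K: ✗ does not match
  D. W/(m²·K): ✗ does not match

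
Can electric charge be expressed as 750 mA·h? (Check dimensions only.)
Yes

electric charge has SI base units: A * s
mA·h reduces to the same SI base units, so it is a valid unit for electric charge.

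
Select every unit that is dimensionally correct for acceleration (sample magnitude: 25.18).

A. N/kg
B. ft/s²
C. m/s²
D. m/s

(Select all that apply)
A, B, C

acceleration has SI base units: m / s^2

Checking each option against m / s^2:
  A. N/kg: ✓ matches
  B. ft/s²: ✓ matches
  C. m/s²: ✓ matches
  D. m/s: ✗ does not match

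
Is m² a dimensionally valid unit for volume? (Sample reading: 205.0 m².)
No

volume has SI base units: m^3
m² does NOT reduce to m^3; a valid unit for volume would be e.g. m³.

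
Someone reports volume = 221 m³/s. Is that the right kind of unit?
No

volume has SI base units: m^3
m³/s does NOT reduce to m^3; a valid unit for volume would be e.g. m³.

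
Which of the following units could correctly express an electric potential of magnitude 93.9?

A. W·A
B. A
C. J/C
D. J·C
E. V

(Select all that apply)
C, E

electric potential has SI base units: kg * m^2 / (A * s^3)

Checking each option against kg * m^2 / (A * s^3):
  A. W·A: ✗ does not match
  B. A: ✗ does not match
  C. J/C: ✓ matches
  D. J·C: ✗ does not match
  E. V: ✓ matches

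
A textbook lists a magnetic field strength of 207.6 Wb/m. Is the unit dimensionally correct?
No

magnetic field strength has SI base units: A / m
Wb/m does NOT reduce to A / m; a valid unit for magnetic field strength would be e.g. A/m.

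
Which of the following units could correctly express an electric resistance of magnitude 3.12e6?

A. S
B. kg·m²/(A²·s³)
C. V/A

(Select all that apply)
B, C

electric resistance has SI base units: kg * m^2 / (A^2 * s^3)

Checking each option against kg * m^2 / (A^2 * s^3):
  A. S: ✗ does not match
  B. kg·m²/(A²·s³): ✓ matches
  C. V/A: ✓ matches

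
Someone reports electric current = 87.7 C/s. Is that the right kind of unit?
Yes

electric current has SI base units: A
C/s reduces to the same SI base units, so it is a valid unit for electric current.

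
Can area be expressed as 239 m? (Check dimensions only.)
No

area has SI base units: m^2
m does NOT reduce to m^2; a valid unit for area would be e.g. m².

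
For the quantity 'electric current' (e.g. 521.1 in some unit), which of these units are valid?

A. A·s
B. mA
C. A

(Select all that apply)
B, C

electric current has SI base units: A

Checking each option against A:
  A. A·s: ✗ does not match
  B. mA: ✓ matches
  C. A: ✓ matches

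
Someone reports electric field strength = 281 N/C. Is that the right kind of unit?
Yes

electric field strength has SI base units: kg * m / (A * s^3)
N/C reduces to the same SI base units, so it is a valid unit for electric field strength.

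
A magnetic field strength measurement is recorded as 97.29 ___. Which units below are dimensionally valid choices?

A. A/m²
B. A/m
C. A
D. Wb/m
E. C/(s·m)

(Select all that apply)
B, E

magnetic field strength has SI base units: A / m

Checking each option against A / m:
  A. A/m²: ✗ does not match
  B. A/m: ✓ matches
  C. A: ✗ does not match
  D. Wb/m: ✗ does not match
  E. C/(s·m): ✓ matches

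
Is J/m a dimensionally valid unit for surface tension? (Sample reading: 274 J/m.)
No

surface tension has SI base units: kg / s^2
J/m does NOT reduce to kg / s^2; a valid unit for surface tension would be e.g. N/m.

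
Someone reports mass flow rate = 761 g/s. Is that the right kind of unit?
Yes

mass flow rate has SI base units: kg / s
g/s reduces to the same SI base units, so it is a valid unit for mass flow rate.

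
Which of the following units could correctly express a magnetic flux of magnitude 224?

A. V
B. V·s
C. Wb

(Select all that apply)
B, C

magnetic flux has SI base units: kg * m^2 / (A * s^2)

Checking each option against kg * m^2 / (A * s^2):
  A. V: ✗ does not match
  B. V·s: ✓ matches
  C. Wb: ✓ matches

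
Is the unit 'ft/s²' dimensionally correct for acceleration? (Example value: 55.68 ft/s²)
Yes

acceleration has SI base units: m / s^2
ft/s² reduces to the same SI base units, so it is a valid unit for acceleration.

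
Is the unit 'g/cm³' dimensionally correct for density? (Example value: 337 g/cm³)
Yes

density has SI base units: kg / m^3
g/cm³ reduces to the same SI base units, so it is a valid unit for density.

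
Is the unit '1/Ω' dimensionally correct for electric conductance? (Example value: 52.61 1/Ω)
Yes

electric conductance has SI base units: A^2 * s^3 / (kg * m^2)
1/Ω reduces to the same SI base units, so it is a valid unit for electric conductance.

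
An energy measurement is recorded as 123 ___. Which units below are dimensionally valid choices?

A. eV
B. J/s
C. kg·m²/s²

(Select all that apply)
A, C

energy has SI base units: kg * m^2 / s^2

Checking each option against kg * m^2 / s^2:
  A. eV: ✓ matches
  B. J/s: ✗ does not match
  C. kg·m²/s²: ✓ matches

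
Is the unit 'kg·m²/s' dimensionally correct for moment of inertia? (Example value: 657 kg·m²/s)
No

moment of inertia has SI base units: kg * m^2
kg·m²/s does NOT reduce to kg * m^2; a valid unit for moment of inertia would be e.g. kg·m².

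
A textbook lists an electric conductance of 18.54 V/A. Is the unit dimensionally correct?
No

electric conductance has SI base units: A^2 * s^3 / (kg * m^2)
V/A does NOT reduce to A^2 * s^3 / (kg * m^2); a valid unit for electric conductance would be e.g. S.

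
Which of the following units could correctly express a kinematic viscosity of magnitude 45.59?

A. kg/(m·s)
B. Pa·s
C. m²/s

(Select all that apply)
C

kinematic viscosity has SI base units: m^2 / s

Checking each option against m^2 / s:
  A. kg/(m·s): ✗ does not match
  B. Pa·s: ✗ does not match
  C. m²/s: ✓ matches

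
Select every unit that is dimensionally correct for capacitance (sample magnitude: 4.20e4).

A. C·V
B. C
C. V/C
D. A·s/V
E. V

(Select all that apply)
D

capacitance has SI base units: A^2 * s^4 / (kg * m^2)

Checking each option against A^2 * s^4 / (kg * m^2):
  A. C·V: ✗ does not match
  B. C: ✗ does not match
  C. V/C: ✗ does not match
  D. A·s/V: ✓ matches
  E. V: ✗ does not match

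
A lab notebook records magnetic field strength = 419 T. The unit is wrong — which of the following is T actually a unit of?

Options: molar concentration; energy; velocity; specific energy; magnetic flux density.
magnetic flux density

magnetic field strength should have units dimensionally equivalent to A / m (e.g. A/m).
The given unit 'T' reduces to kg / (A * s^2). Of the listed options, that is the dimensionality of magnetic flux density.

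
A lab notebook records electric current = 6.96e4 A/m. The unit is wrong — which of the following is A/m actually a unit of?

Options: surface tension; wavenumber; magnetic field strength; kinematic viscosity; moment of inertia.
magnetic field strength

electric current should have units dimensionally equivalent to A (e.g. A).
The given unit 'A/m' reduces to A / m. Of the listed options, that is the dimensionality of magnetic field strength.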